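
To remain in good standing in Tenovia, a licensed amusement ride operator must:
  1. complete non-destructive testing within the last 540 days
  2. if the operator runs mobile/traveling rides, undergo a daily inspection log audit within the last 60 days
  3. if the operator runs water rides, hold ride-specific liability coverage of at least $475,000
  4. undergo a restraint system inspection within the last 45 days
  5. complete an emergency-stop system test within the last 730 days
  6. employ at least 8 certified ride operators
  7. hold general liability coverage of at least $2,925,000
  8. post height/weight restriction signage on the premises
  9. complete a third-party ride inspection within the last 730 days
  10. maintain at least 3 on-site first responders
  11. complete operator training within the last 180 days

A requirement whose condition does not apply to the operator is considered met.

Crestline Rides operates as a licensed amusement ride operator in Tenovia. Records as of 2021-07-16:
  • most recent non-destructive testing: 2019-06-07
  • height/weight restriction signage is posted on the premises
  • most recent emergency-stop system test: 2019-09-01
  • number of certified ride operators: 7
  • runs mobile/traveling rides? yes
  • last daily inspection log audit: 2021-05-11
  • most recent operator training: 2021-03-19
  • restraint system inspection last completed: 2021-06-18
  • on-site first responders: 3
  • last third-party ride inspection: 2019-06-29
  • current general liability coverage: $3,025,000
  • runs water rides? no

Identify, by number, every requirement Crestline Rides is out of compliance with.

1. non-destructive testing 770 days ago vs limit 540 → not met
2. condition 'runs mobile/traveling rides' holds; daily inspection log audit 66 days ago vs limit 60 → not met
3. condition 'runs water rides' does not hold → requirement n/a → met
4. restraint system inspection 28 days ago vs limit 45 → met
5. emergency-stop system test 684 days ago vs limit 730 → met
6. certified ride operators 7 < 8 → not met
7. general liability coverage $3,025,000 ≥ $2,925,000 → met
8. height/weight restriction signage present → met
9. third-party ride inspection 748 days ago vs limit 730 → not met
10. on-site first responders 3 ≥ 3 → met
11. operator training 119 days ago vs limit 180 → met
Not met: 1, 2, 6, 9

1, 2, 6, 9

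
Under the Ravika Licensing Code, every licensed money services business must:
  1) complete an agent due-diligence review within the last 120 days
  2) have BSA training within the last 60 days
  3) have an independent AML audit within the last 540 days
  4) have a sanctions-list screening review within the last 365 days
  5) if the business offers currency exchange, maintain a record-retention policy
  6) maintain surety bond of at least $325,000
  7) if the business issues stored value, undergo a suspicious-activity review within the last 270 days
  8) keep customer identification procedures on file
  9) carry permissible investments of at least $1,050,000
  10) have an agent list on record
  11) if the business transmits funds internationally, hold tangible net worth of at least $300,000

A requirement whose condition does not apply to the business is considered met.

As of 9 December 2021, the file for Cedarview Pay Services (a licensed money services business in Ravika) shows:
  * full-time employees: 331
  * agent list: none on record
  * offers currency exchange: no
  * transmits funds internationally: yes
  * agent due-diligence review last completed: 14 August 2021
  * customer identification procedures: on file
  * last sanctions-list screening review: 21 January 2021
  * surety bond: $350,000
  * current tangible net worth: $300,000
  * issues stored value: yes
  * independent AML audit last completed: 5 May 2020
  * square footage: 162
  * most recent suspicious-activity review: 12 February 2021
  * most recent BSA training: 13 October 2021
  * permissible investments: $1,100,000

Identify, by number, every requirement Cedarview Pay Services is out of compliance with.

1. agent due-diligence review 117 days ago vs limit 120 → met
2. BSA training 57 days ago vs limit 60 → met
3. independent AML audit 583 days ago vs limit 540 → not met
4. sanctions-list screening review 322 days ago vs limit 365 → met
5. condition 'offers currency exchange' does not hold → requirement n/a → met
6. surety bond $350,000 ≥ $325,000 → met
7. condition 'issues stored value' holds; suspicious-activity review 300 days ago vs limit 270 → not met
8. customer identification procedures present → met
9. permissible investments $1,100,000 ≥ $1,050,000 → met
10. agent list absent → not met
11. condition 'transmits funds internationally' holds; tangible net worth $300,000 ≥ $300,000 → met
Not met: 3, 7, 10

3, 7, 10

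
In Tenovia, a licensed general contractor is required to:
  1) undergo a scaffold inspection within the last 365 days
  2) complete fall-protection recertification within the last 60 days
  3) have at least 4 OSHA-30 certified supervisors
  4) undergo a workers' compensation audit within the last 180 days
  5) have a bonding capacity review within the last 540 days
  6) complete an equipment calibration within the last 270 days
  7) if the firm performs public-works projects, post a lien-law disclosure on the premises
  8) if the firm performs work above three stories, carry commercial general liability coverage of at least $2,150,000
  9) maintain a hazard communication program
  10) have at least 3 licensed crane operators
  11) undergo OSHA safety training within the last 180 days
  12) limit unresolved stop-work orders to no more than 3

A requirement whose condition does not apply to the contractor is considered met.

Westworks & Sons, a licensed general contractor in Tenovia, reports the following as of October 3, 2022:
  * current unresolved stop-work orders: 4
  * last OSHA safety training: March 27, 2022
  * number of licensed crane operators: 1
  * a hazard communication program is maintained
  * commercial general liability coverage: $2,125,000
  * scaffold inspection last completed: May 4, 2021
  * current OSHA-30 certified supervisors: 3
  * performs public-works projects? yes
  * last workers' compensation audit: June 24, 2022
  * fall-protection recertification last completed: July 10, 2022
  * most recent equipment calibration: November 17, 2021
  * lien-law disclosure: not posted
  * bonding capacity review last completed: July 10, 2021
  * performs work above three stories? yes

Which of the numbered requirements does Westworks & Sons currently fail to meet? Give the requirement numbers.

1. scaffold inspection 517 days ago vs limit 365 → not met
2. fall-protection recertification 85 days ago vs limit 60 → not met
3. OSHA-30 certified supervisors 3 < 4 → not met
4. workers' compensation audit 101 days ago vs limit 180 → met
5. bonding capacity review 450 days ago vs limit 540 → met
6. equipment calibration 320 days ago vs limit 270 → not met
7. condition 'performs public-works projects' holds; lien-law disclosure absent → not met
8. condition 'performs work above three stories' holds; commercial general liability coverage $2,125,000 < $2,150,000 → not met
9. hazard communication program present → met
10. licensed crane operators 1 < 3 → not met
11. OSHA safety training 190 days ago vs limit 180 → not met
12. unresolved stop-work orders 4 > 3 → not met
Not met: 1, 2, 3, 6, 7, 8, 10, 11, 12

1, 2, 3, 6, 7, 8, 10, 11, 12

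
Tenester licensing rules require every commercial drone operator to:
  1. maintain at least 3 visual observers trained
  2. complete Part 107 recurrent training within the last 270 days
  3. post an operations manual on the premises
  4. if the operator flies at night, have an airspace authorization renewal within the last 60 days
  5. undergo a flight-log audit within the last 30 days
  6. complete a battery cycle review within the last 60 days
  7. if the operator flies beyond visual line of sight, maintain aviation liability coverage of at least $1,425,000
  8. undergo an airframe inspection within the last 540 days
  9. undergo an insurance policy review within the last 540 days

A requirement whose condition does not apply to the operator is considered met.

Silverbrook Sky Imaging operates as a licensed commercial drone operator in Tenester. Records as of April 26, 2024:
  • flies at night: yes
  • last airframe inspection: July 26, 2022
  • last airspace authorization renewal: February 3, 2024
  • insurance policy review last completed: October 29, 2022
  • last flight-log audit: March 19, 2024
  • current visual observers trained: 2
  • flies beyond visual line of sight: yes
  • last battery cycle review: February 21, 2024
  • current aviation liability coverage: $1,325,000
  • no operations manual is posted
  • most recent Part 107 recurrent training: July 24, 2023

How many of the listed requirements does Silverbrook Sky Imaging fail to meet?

9

1. visual observers trained 2 < 3 → not met
2. Part 107 recurrent training 277 days ago vs limit 270 → not met
3. operations manual absent → not met
4. condition 'flies at night' holds; airspace authorization renewal 83 days ago vs limit 60 → not met
5. flight-log audit 38 days ago vs limit 30 → not met
6. battery cycle review 65 days ago vs limit 60 → not met
7. condition 'flies beyond visual line of sight' holds; aviation liability coverage $1,325,000 < $1,425,000 → not met
8. airframe inspection 640 days ago vs limit 540 → not met
9. insurance policy review 545 days ago vs limit 540 → not met
Not met: 9 of 9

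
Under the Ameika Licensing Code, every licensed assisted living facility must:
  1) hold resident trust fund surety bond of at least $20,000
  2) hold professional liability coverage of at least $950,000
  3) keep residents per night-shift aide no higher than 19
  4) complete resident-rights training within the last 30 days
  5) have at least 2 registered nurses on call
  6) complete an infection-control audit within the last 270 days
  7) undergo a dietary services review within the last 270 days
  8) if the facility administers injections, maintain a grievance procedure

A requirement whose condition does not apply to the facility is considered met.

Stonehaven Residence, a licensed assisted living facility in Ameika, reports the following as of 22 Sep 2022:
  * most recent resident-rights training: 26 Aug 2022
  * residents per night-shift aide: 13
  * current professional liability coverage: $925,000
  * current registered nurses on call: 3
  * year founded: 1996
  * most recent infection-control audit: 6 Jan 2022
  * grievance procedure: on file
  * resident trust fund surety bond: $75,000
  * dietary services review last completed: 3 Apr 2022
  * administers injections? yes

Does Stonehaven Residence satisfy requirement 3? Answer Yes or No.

Yes

3. residents per night-shift aide 13 ≤ 19 → met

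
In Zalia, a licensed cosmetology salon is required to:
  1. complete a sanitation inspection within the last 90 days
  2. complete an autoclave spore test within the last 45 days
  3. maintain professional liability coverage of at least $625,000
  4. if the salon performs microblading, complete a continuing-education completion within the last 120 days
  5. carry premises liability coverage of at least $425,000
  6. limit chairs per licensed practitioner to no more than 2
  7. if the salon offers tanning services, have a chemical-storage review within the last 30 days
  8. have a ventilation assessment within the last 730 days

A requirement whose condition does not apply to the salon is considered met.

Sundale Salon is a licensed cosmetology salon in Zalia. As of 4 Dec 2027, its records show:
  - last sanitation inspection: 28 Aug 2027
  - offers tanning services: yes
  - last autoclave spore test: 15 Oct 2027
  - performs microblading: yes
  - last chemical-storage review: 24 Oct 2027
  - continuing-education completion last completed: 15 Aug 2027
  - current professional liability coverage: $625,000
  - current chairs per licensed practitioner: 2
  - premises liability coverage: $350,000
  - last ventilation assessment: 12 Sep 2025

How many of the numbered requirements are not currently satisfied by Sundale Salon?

5

1. sanitation inspection 98 days ago vs limit 90 → not met
2. autoclave spore test 50 days ago vs limit 45 → not met
3. professional liability coverage $625,000 ≥ $625,000 → met
4. condition 'performs microblading' holds; continuing-education completion 111 days ago vs limit 120 → met
5. premises liability coverage $350,000 < $425,000 → not met
6. chairs per licensed practitioner 2 ≤ 2 → met
7. condition 'offers tanning services' holds; chemical-storage review 41 days ago vs limit 30 → not met
8. ventilation assessment 813 days ago vs limit 730 → not met
Not met: 5 of 8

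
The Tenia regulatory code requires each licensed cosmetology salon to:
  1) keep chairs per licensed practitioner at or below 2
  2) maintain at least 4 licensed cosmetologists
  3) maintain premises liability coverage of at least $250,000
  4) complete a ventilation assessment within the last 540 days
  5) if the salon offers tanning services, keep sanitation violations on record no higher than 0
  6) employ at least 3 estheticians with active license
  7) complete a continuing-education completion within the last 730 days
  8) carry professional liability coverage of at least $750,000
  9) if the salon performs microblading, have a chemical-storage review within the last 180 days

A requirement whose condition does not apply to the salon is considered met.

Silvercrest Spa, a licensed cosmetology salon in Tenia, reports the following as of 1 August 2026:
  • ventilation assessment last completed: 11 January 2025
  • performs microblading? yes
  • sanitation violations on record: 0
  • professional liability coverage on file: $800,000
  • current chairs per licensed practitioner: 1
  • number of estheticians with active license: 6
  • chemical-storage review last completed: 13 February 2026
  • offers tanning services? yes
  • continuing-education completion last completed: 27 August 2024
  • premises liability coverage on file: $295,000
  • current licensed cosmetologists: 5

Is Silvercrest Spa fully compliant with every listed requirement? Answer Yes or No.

No

1. chairs per licensed practitioner 1 ≤ 2 → met
2. licensed cosmetologists 5 ≥ 4 → met
3. premises liability coverage $295,000 ≥ $250,000 → met
4. ventilation assessment 567 days ago vs limit 540 → not met
5. condition 'offers tanning services' holds; sanitation violations on record 0 ≤ 0 → met
6. estheticians with active license 6 ≥ 3 → met
7. continuing-education completion 704 days ago vs limit 730 → met
8. professional liability coverage $800,000 ≥ $750,000 → met
9. condition 'performs microblading' holds; chemical-storage review 169 days ago vs limit 180 → met
Not met: 4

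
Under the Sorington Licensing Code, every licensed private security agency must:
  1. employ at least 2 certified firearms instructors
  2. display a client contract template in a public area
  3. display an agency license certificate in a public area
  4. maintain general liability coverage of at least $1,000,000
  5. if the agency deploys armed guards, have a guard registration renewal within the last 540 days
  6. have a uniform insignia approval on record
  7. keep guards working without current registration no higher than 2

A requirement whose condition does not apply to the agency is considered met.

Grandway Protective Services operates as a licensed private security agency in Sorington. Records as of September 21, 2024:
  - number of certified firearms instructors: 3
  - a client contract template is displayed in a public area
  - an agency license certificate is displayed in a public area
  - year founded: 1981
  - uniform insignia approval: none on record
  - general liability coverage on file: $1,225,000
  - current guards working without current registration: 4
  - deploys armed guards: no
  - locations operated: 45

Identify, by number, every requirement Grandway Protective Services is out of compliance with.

1. certified firearms instructors 3 ≥ 2 → met
2. client contract template present → met
3. agency license certificate present → met
4. general liability coverage $1,225,000 ≥ $1,000,000 → met
5. condition 'deploys armed guards' does not hold → requirement n/a → met
6. uniform insignia approval absent → not met
7. guards working without current registration 4 > 2 → not met
Not met: 6, 7

6, 7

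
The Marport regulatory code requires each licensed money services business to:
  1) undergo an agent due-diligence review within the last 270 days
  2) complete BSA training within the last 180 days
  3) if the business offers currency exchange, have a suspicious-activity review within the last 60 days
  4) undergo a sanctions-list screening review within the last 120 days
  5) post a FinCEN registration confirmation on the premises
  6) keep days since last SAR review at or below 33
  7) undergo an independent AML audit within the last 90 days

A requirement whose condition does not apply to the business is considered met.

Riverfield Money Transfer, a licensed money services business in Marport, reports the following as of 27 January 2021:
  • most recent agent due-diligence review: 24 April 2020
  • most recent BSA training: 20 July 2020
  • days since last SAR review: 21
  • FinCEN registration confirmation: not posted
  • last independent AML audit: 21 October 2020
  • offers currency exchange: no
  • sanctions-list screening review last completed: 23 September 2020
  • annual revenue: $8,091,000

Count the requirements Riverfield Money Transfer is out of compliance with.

5

1. agent due-diligence review 278 days ago vs limit 270 → not met
2. BSA training 191 days ago vs limit 180 → not met
3. condition 'offers currency exchange' does not hold → requirement n/a → met
4. sanctions-list screening review 126 days ago vs limit 120 → not met
5. FinCEN registration confirmation absent → not met
6. days since last SAR review 21 ≤ 33 → met
7. independent AML audit 98 days ago vs limit 90 → not met
Not met: 5 of 7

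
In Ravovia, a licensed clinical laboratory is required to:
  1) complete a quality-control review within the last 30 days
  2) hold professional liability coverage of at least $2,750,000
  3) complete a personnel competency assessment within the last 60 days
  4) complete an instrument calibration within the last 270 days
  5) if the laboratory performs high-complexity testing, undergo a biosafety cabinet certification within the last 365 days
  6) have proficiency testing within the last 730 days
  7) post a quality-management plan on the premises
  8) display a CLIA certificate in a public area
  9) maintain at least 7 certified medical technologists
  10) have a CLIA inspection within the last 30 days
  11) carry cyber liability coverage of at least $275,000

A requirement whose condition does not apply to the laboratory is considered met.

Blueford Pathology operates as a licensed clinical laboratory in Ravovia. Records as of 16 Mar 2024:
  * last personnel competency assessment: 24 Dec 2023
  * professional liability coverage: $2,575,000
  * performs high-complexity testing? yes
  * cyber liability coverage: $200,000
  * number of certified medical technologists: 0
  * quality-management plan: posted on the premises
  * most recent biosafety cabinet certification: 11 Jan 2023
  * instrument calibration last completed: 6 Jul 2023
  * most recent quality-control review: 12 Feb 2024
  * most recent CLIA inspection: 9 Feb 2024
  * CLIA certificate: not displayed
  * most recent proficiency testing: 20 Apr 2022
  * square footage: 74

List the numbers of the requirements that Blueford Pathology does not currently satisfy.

1, 2, 3, 5, 8, 9, 10, 11

1. quality-control review 33 days ago vs limit 30 → not met
2. professional liability coverage $2,575,000 < $2,750,000 → not met
3. personnel competency assessment 83 days ago vs limit 60 → not met
4. instrument calibration 254 days ago vs limit 270 → met
5. condition 'performs high-complexity testing' holds; biosafety cabinet certification 430 days ago vs limit 365 → not met
6. proficiency testing 696 days ago vs limit 730 → met
7. quality-management plan present → met
8. CLIA certificate absent → not met
9. certified medical technologists 0 < 7 → not met
10. CLIA inspection 36 days ago vs limit 30 → not met
11. cyber liability coverage $200,000 < $275,000 → not met
Not met: 1, 2, 3, 5, 8, 9, 10, 11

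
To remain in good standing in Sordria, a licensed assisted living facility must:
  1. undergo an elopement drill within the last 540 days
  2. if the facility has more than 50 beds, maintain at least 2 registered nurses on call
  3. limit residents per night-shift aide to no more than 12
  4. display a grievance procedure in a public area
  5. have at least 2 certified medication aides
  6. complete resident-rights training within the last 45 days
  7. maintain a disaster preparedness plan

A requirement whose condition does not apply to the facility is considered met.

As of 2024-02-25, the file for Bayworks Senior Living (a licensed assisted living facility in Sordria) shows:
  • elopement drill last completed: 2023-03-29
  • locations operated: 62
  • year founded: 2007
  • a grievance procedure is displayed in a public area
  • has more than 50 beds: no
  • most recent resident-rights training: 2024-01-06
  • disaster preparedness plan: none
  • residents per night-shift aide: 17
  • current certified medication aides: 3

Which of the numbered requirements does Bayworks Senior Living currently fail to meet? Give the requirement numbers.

1. elopement drill 333 days ago vs limit 540 → met
2. condition 'has more than 50 beds' does not hold → requirement n/a → met
3. residents per night-shift aide 17 > 12 → not met
4. grievance procedure present → met
5. certified medication aides 3 ≥ 2 → met
6. resident-rights training 50 days ago vs limit 45 → not met
7. disaster preparedness plan absent → not met
Not met: 3, 6, 7

3, 6, 7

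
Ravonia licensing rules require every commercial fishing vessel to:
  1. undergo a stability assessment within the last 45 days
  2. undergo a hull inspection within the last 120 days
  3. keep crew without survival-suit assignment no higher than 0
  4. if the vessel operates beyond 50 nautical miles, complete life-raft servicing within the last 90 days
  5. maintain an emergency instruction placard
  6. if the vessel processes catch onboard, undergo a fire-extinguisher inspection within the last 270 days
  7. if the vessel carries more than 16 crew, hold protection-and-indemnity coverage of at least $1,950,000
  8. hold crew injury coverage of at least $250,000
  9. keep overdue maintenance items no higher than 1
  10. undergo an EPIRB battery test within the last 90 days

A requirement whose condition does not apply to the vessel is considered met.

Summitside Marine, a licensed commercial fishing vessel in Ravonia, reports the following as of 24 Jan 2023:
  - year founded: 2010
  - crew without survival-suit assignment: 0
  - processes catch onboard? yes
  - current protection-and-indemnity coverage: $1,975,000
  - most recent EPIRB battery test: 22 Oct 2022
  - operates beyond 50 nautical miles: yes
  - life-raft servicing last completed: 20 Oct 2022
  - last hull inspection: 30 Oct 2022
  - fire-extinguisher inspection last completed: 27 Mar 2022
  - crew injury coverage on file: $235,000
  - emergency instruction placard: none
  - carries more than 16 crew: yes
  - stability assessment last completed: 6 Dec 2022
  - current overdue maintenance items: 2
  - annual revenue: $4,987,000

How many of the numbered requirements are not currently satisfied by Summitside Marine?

1. stability assessment 49 days ago vs limit 45 → not met
2. hull inspection 86 days ago vs limit 120 → met
3. crew without survival-suit assignment 0 ≤ 0 → met
4. condition 'operates beyond 50 nautical miles' holds; life-raft servicing 96 days ago vs limit 90 → not met
5. emergency instruction placard absent → not met
6. condition 'processes catch onboard' holds; fire-extinguisher inspection 303 days ago vs limit 270 → not met
7. condition 'carries more than 16 crew' holds; protection-and-indemnity coverage $1,975,000 ≥ $1,950,000 → met
8. crew injury coverage $235,000 < $250,000 → not met
9. overdue maintenance items 2 > 1 → not met
10. EPIRB battery test 94 days ago vs limit 90 → not met
Not met: 7 of 10

7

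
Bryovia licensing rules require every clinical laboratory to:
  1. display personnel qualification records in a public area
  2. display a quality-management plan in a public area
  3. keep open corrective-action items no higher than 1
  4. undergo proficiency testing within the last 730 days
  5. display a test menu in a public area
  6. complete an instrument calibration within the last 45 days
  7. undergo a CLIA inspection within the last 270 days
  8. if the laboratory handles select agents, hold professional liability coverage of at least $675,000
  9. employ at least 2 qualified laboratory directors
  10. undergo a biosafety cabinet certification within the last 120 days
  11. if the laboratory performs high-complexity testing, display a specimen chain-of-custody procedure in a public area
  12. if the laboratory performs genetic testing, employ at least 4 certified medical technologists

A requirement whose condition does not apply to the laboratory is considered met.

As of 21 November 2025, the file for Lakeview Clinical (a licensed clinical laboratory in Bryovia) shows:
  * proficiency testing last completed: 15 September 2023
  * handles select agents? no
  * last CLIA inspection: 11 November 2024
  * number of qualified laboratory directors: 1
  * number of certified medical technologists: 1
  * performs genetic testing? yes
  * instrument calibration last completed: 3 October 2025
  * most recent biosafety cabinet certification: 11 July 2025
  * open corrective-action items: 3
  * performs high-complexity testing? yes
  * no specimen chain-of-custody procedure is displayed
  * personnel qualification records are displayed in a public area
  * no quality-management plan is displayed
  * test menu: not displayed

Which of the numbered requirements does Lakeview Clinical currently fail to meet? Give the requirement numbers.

1. personnel qualification records present → met
2. quality-management plan absent → not met
3. open corrective-action items 3 > 1 → not met
4. proficiency testing 798 days ago vs limit 730 → not met
5. test menu absent → not met
6. instrument calibration 49 days ago vs limit 45 → not met
7. CLIA inspection 375 days ago vs limit 270 → not met
8. condition 'handles select agents' does not hold → requirement n/a → met
9. qualified laboratory directors 1 < 2 → not met
10. biosafety cabinet certification 133 days ago vs limit 120 → not met
11. condition 'performs high-complexity testing' holds; specimen chain-of-custody procedure absent → not met
12. condition 'performs genetic testing' holds; certified medical technologists 1 < 4 → not met
Not met: 2, 3, 4, 5, 6, 7, 9, 10, 11, 12

2, 3, 4, 5, 6, 7, 9, 10, 11, 12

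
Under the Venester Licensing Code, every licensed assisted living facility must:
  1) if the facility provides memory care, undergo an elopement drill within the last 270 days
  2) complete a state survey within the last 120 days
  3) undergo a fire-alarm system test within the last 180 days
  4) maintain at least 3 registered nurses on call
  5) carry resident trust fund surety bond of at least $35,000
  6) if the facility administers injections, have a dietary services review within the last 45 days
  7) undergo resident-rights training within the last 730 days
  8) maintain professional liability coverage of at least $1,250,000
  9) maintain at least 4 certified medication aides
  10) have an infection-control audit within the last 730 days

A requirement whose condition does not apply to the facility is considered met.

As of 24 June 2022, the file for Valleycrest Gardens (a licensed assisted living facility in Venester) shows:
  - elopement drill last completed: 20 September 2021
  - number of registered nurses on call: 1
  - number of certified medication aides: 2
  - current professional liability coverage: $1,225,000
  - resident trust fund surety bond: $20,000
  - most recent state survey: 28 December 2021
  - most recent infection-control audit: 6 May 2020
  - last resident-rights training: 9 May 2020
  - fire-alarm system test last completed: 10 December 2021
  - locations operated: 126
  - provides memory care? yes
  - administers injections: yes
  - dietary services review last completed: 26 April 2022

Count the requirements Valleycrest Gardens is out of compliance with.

1. condition 'provides memory care' holds; elopement drill 277 days ago vs limit 270 → not met
2. state survey 178 days ago vs limit 120 → not met
3. fire-alarm system test 196 days ago vs limit 180 → not met
4. registered nurses on call 1 < 3 → not met
5. resident trust fund surety bond $20,000 < $35,000 → not met
6. condition 'administers injections' holds; dietary services review 59 days ago vs limit 45 → not met
7. resident-rights training 776 days ago vs limit 730 → not met
8. professional liability coverage $1,225,000 < $1,250,000 → not met
9. certified medication aides 2 < 4 → not met
10. infection-control audit 779 days ago vs limit 730 → not met
Not met: 10 of 10

10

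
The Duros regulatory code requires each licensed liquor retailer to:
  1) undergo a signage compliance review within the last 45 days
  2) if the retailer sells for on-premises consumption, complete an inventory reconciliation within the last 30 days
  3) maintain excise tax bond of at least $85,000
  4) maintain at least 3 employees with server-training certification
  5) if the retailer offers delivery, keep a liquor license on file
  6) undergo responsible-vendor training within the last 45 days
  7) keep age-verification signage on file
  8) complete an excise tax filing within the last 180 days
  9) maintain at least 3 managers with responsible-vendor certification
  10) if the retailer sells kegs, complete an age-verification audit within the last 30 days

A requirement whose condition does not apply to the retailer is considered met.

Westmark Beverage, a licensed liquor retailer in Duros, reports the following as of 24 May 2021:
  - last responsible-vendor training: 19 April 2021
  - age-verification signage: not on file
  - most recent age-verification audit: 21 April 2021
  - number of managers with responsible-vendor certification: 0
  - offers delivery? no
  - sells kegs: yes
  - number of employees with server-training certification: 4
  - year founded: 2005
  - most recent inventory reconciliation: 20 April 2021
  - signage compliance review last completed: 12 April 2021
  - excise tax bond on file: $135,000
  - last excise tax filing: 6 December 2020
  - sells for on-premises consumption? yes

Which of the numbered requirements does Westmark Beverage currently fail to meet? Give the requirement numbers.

1. signage compliance review 42 days ago vs limit 45 → met
2. condition 'sells for on-premises consumption' holds; inventory reconciliation 34 days ago vs limit 30 → not met
3. excise tax bond $135,000 ≥ $85,000 → met
4. employees with server-training certification 4 ≥ 3 → met
5. condition 'offers delivery' does not hold → requirement n/a → met
6. responsible-vendor training 35 days ago vs limit 45 → met
7. age-verification signage absent → not met
8. excise tax filing 169 days ago vs limit 180 → met
9. managers with responsible-vendor certification 0 < 3 → not met
10. condition 'sells kegs' holds; age-verification audit 33 days ago vs limit 30 → not met
Not met: 2, 7, 9, 10

2, 7, 9, 10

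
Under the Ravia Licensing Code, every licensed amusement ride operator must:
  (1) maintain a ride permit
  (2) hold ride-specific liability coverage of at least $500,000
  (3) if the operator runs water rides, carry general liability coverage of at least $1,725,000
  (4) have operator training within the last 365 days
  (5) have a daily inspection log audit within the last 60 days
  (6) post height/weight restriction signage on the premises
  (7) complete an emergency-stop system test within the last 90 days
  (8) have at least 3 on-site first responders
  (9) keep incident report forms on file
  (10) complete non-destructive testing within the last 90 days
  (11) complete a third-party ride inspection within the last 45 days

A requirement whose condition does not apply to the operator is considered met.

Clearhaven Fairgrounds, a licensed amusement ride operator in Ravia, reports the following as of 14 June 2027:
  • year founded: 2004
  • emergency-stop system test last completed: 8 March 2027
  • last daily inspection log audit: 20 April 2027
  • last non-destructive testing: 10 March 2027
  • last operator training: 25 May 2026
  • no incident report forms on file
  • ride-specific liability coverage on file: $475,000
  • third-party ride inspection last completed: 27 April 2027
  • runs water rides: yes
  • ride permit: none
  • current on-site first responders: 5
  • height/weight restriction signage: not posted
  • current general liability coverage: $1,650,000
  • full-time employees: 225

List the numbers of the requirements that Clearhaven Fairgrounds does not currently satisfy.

1, 2, 3, 4, 6, 7, 9, 10, 11

1. ride permit absent → not met
2. ride-specific liability coverage $475,000 < $500,000 → not met
3. condition 'runs water rides' holds; general liability coverage $1,650,000 < $1,725,000 → not met
4. operator training 385 days ago vs limit 365 → not met
5. daily inspection log audit 55 days ago vs limit 60 → met
6. height/weight restriction signage absent → not met
7. emergency-stop system test 98 days ago vs limit 90 → not met
8. on-site first responders 5 ≥ 3 → met
9. incident report forms absent → not met
10. non-destructive testing 96 days ago vs limit 90 → not met
11. third-party ride inspection 48 days ago vs limit 45 → not met
Not met: 1, 2, 3, 4, 6, 7, 9, 10, 11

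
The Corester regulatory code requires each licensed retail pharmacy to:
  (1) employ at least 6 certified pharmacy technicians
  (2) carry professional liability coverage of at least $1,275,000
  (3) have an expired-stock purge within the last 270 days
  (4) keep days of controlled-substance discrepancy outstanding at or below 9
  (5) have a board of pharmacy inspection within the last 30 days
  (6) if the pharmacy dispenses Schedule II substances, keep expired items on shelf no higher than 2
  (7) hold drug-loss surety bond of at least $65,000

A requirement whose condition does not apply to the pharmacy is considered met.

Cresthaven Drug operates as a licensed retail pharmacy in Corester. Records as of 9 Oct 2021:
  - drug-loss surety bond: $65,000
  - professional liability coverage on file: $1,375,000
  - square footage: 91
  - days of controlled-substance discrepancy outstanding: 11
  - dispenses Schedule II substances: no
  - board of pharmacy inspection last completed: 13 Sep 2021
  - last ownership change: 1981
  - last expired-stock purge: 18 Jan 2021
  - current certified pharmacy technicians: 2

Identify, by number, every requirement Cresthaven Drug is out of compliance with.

1. certified pharmacy technicians 2 < 6 → not met
2. professional liability coverage $1,375,000 ≥ $1,275,000 → met
3. expired-stock purge 264 days ago vs limit 270 → met
4. days of controlled-substance discrepancy outstanding 11 > 9 → not met
5. board of pharmacy inspection 26 days ago vs limit 30 → met
6. condition 'dispenses Schedule II substances' does not hold → requirement n/a → met
7. drug-loss surety bond $65,000 ≥ $65,000 → met
Not met: 1, 4

1, 4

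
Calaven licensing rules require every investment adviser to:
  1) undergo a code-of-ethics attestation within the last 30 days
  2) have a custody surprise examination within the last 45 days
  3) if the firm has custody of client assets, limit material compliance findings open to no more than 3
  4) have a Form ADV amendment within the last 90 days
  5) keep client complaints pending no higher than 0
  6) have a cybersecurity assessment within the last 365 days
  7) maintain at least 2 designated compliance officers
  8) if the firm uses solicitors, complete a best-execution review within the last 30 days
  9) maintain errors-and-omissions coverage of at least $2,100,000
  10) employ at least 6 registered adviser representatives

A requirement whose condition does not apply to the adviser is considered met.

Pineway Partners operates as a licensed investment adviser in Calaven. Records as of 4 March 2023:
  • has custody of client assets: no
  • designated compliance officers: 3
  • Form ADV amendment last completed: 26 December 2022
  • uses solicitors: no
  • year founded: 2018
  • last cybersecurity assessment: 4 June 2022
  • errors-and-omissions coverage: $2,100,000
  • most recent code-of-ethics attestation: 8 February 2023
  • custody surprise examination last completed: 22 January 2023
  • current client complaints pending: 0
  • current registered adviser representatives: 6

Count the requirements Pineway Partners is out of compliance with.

1. code-of-ethics attestation 24 days ago vs limit 30 → met
2. custody surprise examination 41 days ago vs limit 45 → met
3. condition 'has custody of client assets' does not hold → requirement n/a → met
4. Form ADV amendment 68 days ago vs limit 90 → met
5. client complaints pending 0 ≤ 0 → met
6. cybersecurity assessment 273 days ago vs limit 365 → met
7. designated compliance officers 3 ≥ 2 → met
8. condition 'uses solicitors' does not hold → requirement n/a → met
9. errors-and-omissions coverage $2,100,000 ≥ $2,100,000 → met
10. registered adviser representatives 6 ≥ 6 → met
Not met: 0 of 10

0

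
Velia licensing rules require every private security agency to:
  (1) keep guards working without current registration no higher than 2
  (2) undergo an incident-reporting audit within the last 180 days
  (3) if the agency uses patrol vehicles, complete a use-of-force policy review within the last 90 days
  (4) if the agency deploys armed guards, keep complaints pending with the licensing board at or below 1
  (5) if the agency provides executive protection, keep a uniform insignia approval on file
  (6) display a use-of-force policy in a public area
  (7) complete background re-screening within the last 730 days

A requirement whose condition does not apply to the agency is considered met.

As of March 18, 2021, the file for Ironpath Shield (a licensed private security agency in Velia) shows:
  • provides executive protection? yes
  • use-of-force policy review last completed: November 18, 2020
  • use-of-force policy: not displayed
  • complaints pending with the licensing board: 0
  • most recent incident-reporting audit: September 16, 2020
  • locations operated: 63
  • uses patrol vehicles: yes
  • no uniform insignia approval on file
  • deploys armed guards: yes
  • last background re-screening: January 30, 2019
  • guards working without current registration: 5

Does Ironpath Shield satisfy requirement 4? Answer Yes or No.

Yes

4. condition 'deploys armed guards' holds; complaints pending with the licensing board 0 ≤ 1 → met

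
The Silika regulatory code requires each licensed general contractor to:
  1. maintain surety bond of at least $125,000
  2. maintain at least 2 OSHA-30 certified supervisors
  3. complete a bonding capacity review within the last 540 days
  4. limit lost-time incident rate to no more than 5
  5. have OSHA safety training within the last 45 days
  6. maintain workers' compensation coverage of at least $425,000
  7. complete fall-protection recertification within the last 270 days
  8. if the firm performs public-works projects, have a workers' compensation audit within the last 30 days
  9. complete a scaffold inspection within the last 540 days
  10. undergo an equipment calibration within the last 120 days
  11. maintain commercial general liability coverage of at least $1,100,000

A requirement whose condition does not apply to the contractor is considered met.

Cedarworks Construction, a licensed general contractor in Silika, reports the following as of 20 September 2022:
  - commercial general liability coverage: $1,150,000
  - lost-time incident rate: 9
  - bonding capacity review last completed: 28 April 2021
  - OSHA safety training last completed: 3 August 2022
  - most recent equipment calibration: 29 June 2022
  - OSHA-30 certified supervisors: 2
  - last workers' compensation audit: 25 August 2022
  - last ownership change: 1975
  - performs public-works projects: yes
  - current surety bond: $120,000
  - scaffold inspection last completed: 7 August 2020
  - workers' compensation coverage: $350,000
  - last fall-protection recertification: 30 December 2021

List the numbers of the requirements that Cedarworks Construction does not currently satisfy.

1, 4, 5, 6, 9

1. surety bond $120,000 < $125,000 → not met
2. OSHA-30 certified supervisors 2 ≥ 2 → met
3. bonding capacity review 510 days ago vs limit 540 → met
4. lost-time incident rate 9 > 5 → not met
5. OSHA safety training 48 days ago vs limit 45 → not met
6. workers' compensation coverage $350,000 < $425,000 → not met
7. fall-protection recertification 264 days ago vs limit 270 → met
8. condition 'performs public-works projects' holds; workers' compensation audit 26 days ago vs limit 30 → met
9. scaffold inspection 774 days ago vs limit 540 → not met
10. equipment calibration 83 days ago vs limit 120 → met
11. commercial general liability coverage $1,150,000 ≥ $1,100,000 → met
Not met: 1, 4, 5, 6, 9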